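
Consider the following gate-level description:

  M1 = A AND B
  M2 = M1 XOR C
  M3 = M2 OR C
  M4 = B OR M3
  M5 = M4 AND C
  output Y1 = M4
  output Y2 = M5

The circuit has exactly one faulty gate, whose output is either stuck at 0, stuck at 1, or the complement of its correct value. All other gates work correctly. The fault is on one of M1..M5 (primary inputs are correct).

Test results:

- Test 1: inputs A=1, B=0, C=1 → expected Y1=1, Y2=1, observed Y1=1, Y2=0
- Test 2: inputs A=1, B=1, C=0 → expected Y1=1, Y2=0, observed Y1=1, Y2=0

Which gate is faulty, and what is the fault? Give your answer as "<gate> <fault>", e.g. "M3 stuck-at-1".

Fault-free values for test 1 (A=1, B=0, C=1): M1=0, M2=1, M3=1, M4=1, M5=1, giving Y1=1, Y2=1. Observed Y1=1, Y2=0.
Test 1: faults giving observed Y1=1, Y2=0 are {M5 stuck-at-0, M5 inverted output}.
Test 2 (A=1, B=1, C=0): fault-free M1=1, M2=1, M3=1, M4=1, M5=0 → Y1=1, Y2=0; observed Y1=1, Y2=0. Eliminates M5 inverted output.
Only M5 stuck-at-0 is consistent with every test.

M5 stuck-at-0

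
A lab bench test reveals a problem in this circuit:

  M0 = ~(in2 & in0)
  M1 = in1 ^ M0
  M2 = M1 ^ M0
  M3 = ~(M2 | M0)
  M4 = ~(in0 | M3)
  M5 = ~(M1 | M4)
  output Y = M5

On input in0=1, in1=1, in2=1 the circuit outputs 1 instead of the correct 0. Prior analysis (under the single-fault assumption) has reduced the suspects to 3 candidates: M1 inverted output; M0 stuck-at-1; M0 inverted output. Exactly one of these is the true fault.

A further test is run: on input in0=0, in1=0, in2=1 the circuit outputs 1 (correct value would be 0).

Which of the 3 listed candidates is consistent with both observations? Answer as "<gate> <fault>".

M0 inverted output

Evaluate each candidate on input in0=0, in1=0, in2=1:
  M1 inverted output: M0=1, M1=0 [inverted output], M2=1, M3=0, M4=1, M5=0 → 0 — eliminated
  M0 stuck-at-1: M0=1 [stuck-at-1], M1=1, M2=0, M3=0, M4=1, M5=0 → 0 — eliminated
  M0 inverted output: M0=0 [inverted output], M1=0, M2=0, M3=1, M4=0, M5=1 → 1 — matches
Only M0 inverted output reproduces the observed 1.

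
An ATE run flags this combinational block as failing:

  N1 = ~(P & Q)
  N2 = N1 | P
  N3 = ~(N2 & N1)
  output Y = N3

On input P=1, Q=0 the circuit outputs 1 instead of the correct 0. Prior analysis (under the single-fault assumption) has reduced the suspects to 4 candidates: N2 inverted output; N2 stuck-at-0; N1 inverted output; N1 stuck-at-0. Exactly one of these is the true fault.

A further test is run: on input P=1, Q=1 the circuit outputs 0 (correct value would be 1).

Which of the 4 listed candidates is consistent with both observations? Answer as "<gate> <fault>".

Evaluate each candidate on input P=1, Q=1:
  N2 inverted output: N1=0, N2=0 [inverted output], N3=1 → 1 — eliminated
  N2 stuck-at-0: N1=0, N2=0 [stuck-at-0], N3=1 → 1 — eliminated
  N1 inverted output: N1=1 [inverted output], N2=1, N3=0 → 0 — matches
  N1 stuck-at-0: N1=0 [stuck-at-0], N2=1, N3=1 → 1 — eliminated
Only N1 inverted output reproduces the observed 0.

N1 inverted output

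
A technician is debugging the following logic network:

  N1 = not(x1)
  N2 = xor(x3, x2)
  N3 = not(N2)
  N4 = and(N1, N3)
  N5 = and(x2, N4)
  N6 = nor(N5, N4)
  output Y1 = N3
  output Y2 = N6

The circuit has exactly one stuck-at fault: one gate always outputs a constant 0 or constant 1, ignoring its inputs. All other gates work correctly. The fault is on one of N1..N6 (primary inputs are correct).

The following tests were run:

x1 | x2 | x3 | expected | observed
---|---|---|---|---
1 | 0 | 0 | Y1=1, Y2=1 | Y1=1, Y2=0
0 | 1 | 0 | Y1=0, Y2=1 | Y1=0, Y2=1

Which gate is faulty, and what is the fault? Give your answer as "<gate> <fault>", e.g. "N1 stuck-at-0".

Fault-free values for test 1 (x1=1, x2=0, x3=0): N1=0, N2=0, N3=1, N4=0, N5=0, N6=1, giving Y1=1, Y2=1. Observed Y1=1, Y2=0.
Test 1: faults giving observed Y1=1, Y2=0 are {N1 stuck-at-1, N4 stuck-at-1, N5 stuck-at-1, N6 stuck-at-0}.
Test 2 (x1=0, x2=1, x3=0): fault-free N1=1, N2=1, N3=0, N4=0, N5=0, N6=1 → Y1=0, Y2=1; observed Y1=0, Y2=1. Eliminates N4 stuck-at-1, N5 stuck-at-1, N6 stuck-at-0.
Only N1 stuck-at-1 is consistent with every test.

N1 stuck-at-1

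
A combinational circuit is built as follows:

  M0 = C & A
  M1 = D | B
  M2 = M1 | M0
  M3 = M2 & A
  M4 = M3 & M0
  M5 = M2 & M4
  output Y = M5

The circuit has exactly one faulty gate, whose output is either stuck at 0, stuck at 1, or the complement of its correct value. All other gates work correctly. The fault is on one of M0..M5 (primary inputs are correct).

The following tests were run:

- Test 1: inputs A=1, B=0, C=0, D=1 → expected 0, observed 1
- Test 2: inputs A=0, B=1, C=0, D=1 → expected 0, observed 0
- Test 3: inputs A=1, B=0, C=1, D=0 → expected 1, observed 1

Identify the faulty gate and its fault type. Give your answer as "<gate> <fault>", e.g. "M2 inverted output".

M0 stuck-at-1

Fault-free values for test 1 (A=1, B=0, C=0, D=1): M0=0, M1=1, M2=1, M3=1, M4=0, M5=0, giving Y=0. Observed 1.
Test 1: faults giving observed 1 are {M0 stuck-at-1, M0 inverted output, M4 stuck-at-1, M4 inverted output, M5 stuck-at-1, M5 inverted output}.
Test 2 (A=0, B=1, C=0, D=1): fault-free M0=0, M1=1, M2=1, M3=0, M4=0, M5=0 → 0; observed 0. Eliminates M4 stuck-at-1, M4 inverted output, M5 stuck-at-1, M5 inverted output.
Test 3 (A=1, B=0, C=1, D=0): fault-free M0=1, M1=0, M2=1, M3=1, M4=1, M5=1 → 1; observed 1. Eliminates M0 inverted output.
Only M0 stuck-at-1 is consistent with every test.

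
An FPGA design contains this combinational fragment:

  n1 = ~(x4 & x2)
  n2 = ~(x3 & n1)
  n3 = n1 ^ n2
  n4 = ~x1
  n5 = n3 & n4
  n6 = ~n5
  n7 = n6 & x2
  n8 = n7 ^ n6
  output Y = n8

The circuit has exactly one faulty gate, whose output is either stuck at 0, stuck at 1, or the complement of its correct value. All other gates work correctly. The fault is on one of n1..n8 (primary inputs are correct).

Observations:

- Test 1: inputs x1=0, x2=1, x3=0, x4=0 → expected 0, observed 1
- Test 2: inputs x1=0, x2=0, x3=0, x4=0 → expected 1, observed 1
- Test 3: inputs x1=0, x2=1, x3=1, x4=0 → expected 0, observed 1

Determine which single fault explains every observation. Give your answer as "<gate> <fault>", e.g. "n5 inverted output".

n8 stuck-at-1

Fault-free values for test 1 (x1=0, x2=1, x3=0, x4=0): n1=1, n2=1, n3=0, n4=1, n5=0, n6=1, n7=1, n8=0, giving Y=0. Observed 1.
Test 1: faults giving observed 1 are {n7 stuck-at-0, n7 inverted output, n8 stuck-at-1, n8 inverted output}.
Test 2 (x1=0, x2=0, x3=0, x4=0): fault-free n1=1, n2=1, n3=0, n4=1, n5=0, n6=1, n7=0, n8=1 → 1; observed 1. Eliminates n7 inverted output, n8 inverted output.
Test 3 (x1=0, x2=1, x3=1, x4=0): fault-free n1=1, n2=0, n3=1, n4=1, n5=1, n6=0, n7=0, n8=0 → 0; observed 1. Eliminates n7 stuck-at-0.
Only n8 stuck-at-1 is consistent with every test.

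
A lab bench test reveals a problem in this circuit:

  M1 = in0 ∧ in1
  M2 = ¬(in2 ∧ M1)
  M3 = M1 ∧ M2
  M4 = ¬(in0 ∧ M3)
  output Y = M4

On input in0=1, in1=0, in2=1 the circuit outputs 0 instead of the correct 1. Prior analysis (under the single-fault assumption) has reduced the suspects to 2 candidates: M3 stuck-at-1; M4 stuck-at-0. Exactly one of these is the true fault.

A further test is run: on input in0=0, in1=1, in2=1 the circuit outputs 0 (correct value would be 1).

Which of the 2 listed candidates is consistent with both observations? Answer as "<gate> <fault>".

M4 stuck-at-0

Evaluate each candidate on input in0=0, in1=1, in2=1:
  M3 stuck-at-1: M1=0, M2=1, M3=1 [stuck-at-1], M4=1 → 1 — eliminated
  M4 stuck-at-0: M1=0, M2=1, M3=0, M4=0 [stuck-at-0] → 0 — matches
Only M4 stuck-at-0 reproduces the observed 0.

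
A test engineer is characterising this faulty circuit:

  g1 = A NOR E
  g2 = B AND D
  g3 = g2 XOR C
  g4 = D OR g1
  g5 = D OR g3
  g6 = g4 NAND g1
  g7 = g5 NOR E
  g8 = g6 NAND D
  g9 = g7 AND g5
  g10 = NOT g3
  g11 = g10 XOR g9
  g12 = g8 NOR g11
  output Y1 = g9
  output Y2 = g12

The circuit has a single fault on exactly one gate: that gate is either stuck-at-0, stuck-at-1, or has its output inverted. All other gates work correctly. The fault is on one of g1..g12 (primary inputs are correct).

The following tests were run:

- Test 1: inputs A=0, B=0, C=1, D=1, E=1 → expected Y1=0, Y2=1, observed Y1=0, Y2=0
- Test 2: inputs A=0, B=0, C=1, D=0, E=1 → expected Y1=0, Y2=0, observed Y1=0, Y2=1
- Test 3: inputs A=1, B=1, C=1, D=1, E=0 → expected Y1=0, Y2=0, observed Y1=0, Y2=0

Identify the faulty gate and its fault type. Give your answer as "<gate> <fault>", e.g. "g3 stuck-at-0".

g8 inverted output

Fault-free values for test 1 (A=0, B=0, C=1, D=1, E=1): g1=0, g2=0, g3=1, g4=1, g5=1, g6=1, g7=0, g8=0, g9=0, g10=0, g11=0, g12=1, giving Y1=0, Y2=1. Observed Y1=0, Y2=0.
Test 1: faults giving observed Y1=0, Y2=0 are {g1 stuck-at-1, g1 inverted output, g2 stuck-at-1, g2 inverted output, g3 stuck-at-0, g3 inverted output, g6 stuck-at-0, g6 inverted output, g8 stuck-at-1, g8 inverted output, g10 stuck-at-1, g10 inverted output, g11 stuck-at-1, g11 inverted output, g12 stuck-at-0, g12 inverted output}.
Test 2 (A=0, B=0, C=1, D=0, E=1): fault-free g1=0, g2=0, g3=1, g4=0, g5=1, g6=1, g7=0, g8=1, g9=0, g10=0, g11=0, g12=0 → Y1=0, Y2=0; observed Y1=0, Y2=1. Eliminates g1 stuck-at-1, g1 inverted output, g2 stuck-at-1, g2 inverted output, g3 stuck-at-0, g3 inverted output, g6 stuck-at-0, g6 inverted output, g8 stuck-at-1, g10 stuck-at-1, g10 inverted output, g11 stuck-at-1, g11 inverted output, g12 stuck-at-0.
Test 3 (A=1, B=1, C=1, D=1, E=0): fault-free g1=0, g2=1, g3=0, g4=1, g5=1, g6=1, g7=0, g8=0, g9=0, g10=1, g11=1, g12=0 → Y1=0, Y2=0; observed Y1=0, Y2=0. Eliminates g12 inverted output.
Only g8 inverted output is consistent with every test.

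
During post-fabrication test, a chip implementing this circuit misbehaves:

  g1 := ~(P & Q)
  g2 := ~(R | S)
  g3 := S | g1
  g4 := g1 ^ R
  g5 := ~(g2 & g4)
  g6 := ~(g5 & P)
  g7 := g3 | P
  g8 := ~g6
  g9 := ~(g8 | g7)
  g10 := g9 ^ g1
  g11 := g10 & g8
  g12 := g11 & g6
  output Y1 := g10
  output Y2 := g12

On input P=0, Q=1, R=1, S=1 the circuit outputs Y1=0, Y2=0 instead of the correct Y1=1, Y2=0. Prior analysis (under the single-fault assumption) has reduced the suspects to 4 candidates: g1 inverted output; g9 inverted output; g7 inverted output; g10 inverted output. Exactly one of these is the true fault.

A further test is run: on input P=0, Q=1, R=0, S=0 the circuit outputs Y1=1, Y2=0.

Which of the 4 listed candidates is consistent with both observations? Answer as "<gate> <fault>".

g1 inverted output

Evaluate each candidate on input P=0, Q=1, R=0, S=0:
  g1 inverted output: g1=0 [inverted output], g2=1, g3=0, g4=0, g5=1, g6=1, g7=0, g8=0, g9=1, g10=1, g11=0, g12=0 → Y1=1, Y2=0 — matches
  g9 inverted output: g1=1, g2=1, g3=1, g4=1, g5=0, g6=1, g7=1, g8=0, g9=1 [inverted output], g10=0, g11=0, g12=0 → Y1=0, Y2=0 — eliminated
  g7 inverted output: g1=1, g2=1, g3=1, g4=1, g5=0, g6=1, g7=0 [inverted output], g8=0, g9=1, g10=0, g11=0, g12=0 → Y1=0, Y2=0 — eliminated
  g10 inverted output: g1=1, g2=1, g3=1, g4=1, g5=0, g6=1, g7=1, g8=0, g9=0, g10=0 [inverted output], g11=0, g12=0 → Y1=0, Y2=0 — eliminated
Only g1 inverted output reproduces the observed Y1=1, Y2=0.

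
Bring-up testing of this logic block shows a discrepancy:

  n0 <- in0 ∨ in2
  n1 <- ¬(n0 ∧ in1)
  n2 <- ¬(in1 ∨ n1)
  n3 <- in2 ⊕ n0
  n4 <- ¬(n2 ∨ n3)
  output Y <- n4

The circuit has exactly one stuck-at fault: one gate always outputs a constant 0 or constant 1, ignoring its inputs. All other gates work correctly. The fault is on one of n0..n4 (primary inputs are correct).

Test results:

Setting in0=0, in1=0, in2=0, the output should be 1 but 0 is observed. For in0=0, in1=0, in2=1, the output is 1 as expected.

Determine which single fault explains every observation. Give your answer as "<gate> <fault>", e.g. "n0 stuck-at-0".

Fault-free values for test 1 (in0=0, in1=0, in2=0): n0=0, n1=1, n2=0, n3=0, n4=1, giving Y=1. Observed 0.
Test 1: faults giving observed 0 are {n0 stuck-at-1, n1 stuck-at-0, n2 stuck-at-1, n3 stuck-at-1, n4 stuck-at-0}.
Test 2 (in0=0, in1=0, in2=1): fault-free n0=1, n1=1, n2=0, n3=0, n4=1 → 1; observed 1. Eliminates n1 stuck-at-0, n2 stuck-at-1, n3 stuck-at-1, n4 stuck-at-0.
Only n0 stuck-at-1 is consistent with every test.

n0 stuck-at-1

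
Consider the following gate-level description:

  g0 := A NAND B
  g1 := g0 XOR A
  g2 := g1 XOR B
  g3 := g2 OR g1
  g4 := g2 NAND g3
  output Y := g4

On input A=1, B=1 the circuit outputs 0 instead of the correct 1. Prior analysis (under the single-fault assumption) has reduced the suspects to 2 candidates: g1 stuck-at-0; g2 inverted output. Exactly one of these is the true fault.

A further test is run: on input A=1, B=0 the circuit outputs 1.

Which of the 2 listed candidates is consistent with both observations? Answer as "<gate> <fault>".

Evaluate each candidate on input A=1, B=0:
  g1 stuck-at-0: g0=1, g1=0 [stuck-at-0], g2=0, g3=0, g4=1 → 1 — matches
  g2 inverted output: g0=1, g1=0, g2=1 [inverted output], g3=1, g4=0 → 0 — eliminated
Only g1 stuck-at-0 reproduces the observed 1.

g1 stuck-at-0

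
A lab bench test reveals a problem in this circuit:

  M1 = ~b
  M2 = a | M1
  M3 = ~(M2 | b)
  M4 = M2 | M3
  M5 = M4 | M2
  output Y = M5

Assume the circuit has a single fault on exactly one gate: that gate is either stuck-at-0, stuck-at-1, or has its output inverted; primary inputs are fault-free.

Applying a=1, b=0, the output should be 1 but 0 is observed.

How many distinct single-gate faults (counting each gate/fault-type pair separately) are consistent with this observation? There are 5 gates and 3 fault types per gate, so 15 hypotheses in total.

2

Fault-free: M1=1, M2=1, M3=0, M4=1, M5=1 → 1. Observed 0.
  M1: none of the 3 fault types match ✗
  M2: none of the 3 fault types match ✗
  M3: none of the 3 fault types match ✗
  M4: none of the 3 fault types match ✗
  M5: stuck-at-0, inverted output ✓; others ✗
Consistent faults: {M5 stuck-at-0, M5 inverted output} — 2 in all.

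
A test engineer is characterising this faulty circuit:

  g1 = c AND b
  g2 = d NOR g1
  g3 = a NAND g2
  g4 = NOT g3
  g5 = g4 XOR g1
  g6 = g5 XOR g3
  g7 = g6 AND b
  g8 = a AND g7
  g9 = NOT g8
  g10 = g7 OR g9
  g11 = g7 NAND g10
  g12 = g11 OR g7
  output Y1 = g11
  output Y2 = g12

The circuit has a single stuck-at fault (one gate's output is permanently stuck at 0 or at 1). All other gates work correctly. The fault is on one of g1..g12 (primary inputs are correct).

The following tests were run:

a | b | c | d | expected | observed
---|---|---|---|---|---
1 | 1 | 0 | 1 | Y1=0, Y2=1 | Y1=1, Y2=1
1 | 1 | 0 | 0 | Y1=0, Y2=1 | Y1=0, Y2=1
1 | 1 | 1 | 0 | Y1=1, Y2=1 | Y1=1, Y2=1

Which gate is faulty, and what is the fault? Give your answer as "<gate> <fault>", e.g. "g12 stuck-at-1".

Fault-free values for test 1 (a=1, b=1, c=0, d=1): g1=0, g2=0, g3=1, g4=0, g5=0, g6=1, g7=1, g8=1, g9=0, g10=1, g11=0, g12=1, giving Y1=0, Y2=1. Observed Y1=1, Y2=1.
Test 1: faults giving observed Y1=1, Y2=1 are {g1 stuck-at-1, g4 stuck-at-1, g5 stuck-at-1, g6 stuck-at-0, g7 stuck-at-0, g10 stuck-at-0, g11 stuck-at-1}.
Test 2 (a=1, b=1, c=0, d=0): fault-free g1=0, g2=1, g3=0, g4=1, g5=1, g6=1, g7=1, g8=1, g9=0, g10=1, g11=0, g12=1 → Y1=0, Y2=1; observed Y1=0, Y2=1. Eliminates g1 stuck-at-1, g6 stuck-at-0, g7 stuck-at-0, g10 stuck-at-0, g11 stuck-at-1.
Test 3 (a=1, b=1, c=1, d=0): fault-free g1=1, g2=0, g3=1, g4=0, g5=1, g6=0, g7=0, g8=0, g9=1, g10=1, g11=1, g12=1 → Y1=1, Y2=1; observed Y1=1, Y2=1. Eliminates g4 stuck-at-1.
Only g5 stuck-at-1 is consistent with every test.

g5 stuck-at-1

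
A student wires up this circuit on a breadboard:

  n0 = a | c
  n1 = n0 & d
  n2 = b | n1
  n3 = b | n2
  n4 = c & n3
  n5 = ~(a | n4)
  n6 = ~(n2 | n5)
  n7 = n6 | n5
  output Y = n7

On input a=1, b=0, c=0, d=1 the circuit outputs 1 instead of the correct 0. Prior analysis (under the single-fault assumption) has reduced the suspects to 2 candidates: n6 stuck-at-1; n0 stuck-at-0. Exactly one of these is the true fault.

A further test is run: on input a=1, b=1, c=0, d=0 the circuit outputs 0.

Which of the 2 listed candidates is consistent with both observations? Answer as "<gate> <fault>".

n0 stuck-at-0

Evaluate each candidate on input a=1, b=1, c=0, d=0:
  n6 stuck-at-1: n0=1, n1=0, n2=1, n3=1, n4=0, n5=0, n6=1 [stuck-at-1], n7=1 → 1 — eliminated
  n0 stuck-at-0: n0=0 [stuck-at-0], n1=0, n2=1, n3=1, n4=0, n5=0, n6=0, n7=0 → 0 — matches
Only n0 stuck-at-0 reproduces the observed 0.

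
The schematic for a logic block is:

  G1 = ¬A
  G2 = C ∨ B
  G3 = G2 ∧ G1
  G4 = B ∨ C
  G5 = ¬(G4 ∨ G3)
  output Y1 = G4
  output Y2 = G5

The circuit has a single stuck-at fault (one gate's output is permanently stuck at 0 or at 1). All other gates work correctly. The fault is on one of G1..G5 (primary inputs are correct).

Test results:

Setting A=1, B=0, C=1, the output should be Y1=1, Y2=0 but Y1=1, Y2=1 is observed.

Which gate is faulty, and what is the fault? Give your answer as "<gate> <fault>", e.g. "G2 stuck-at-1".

G5 stuck-at-1

Fault-free values for test 1 (A=1, B=0, C=1): G1=0, G2=1, G3=0, G4=1, G5=0, giving Y1=1, Y2=0. Observed Y1=1, Y2=1.
Test 1: faults giving observed Y1=1, Y2=1 are {G5 stuck-at-1}.
Only G5 stuck-at-1 is consistent with every test.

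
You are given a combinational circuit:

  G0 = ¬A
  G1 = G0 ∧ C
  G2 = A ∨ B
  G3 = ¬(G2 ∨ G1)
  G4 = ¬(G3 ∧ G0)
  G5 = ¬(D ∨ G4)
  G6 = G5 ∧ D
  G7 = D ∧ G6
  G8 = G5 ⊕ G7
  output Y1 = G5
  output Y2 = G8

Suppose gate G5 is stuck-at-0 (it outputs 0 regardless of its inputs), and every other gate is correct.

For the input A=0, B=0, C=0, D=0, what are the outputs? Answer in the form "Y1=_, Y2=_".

Propagate with G5 forced: G0=1, G1=0, G2=0, G3=1, G4=0, G5=0 [stuck-at-0], G6=0, G7=0, G8=0.
So the outputs are Y1=0, Y2=0. (Without the fault they would be Y1=1, Y2=1.)

Y1=0, Y2=0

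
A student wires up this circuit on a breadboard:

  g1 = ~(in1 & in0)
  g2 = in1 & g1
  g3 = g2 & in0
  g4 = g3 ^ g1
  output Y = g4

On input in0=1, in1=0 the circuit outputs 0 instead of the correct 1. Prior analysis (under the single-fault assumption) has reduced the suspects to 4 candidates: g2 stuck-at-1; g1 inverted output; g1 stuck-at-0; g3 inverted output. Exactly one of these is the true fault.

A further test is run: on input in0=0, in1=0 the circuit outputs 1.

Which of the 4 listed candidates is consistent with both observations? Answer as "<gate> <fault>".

Evaluate each candidate on input in0=0, in1=0:
  g2 stuck-at-1: g1=1, g2=1 [stuck-at-1], g3=0, g4=1 → 1 — matches
  g1 inverted output: g1=0 [inverted output], g2=0, g3=0, g4=0 → 0 — eliminated
  g1 stuck-at-0: g1=0 [stuck-at-0], g2=0, g3=0, g4=0 → 0 — eliminated
  g3 inverted output: g1=1, g2=0, g3=1 [inverted output], g4=0 → 0 — eliminated
Only g2 stuck-at-1 reproduces the observed 1.

g2 stuck-at-1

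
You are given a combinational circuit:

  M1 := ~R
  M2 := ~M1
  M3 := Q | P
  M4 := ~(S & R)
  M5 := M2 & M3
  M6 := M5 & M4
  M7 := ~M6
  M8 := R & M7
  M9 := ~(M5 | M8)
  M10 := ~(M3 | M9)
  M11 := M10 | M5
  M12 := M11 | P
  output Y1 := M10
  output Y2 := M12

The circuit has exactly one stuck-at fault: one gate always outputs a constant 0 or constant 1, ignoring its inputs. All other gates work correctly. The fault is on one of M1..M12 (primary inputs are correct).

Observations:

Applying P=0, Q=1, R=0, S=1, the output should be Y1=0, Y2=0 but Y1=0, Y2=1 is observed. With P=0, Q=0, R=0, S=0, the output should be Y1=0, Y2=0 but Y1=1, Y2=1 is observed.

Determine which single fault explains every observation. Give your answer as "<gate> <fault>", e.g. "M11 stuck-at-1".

Fault-free values for test 1 (P=0, Q=1, R=0, S=1): M1=1, M2=0, M3=1, M4=1, M5=0, M6=0, M7=1, M8=0, M9=1, M10=0, M11=0, M12=0, giving Y1=0, Y2=0. Observed Y1=0, Y2=1.
Test 1: faults giving observed Y1=0, Y2=1 are {M1 stuck-at-0, M2 stuck-at-1, M5 stuck-at-1, M11 stuck-at-1, M12 stuck-at-1}.
Test 2 (P=0, Q=0, R=0, S=0): fault-free M1=1, M2=0, M3=0, M4=1, M5=0, M6=0, M7=1, M8=0, M9=1, M10=0, M11=0, M12=0 → Y1=0, Y2=0; observed Y1=1, Y2=1. Eliminates M1 stuck-at-0, M2 stuck-at-1, M11 stuck-at-1, M12 stuck-at-1.
Only M5 stuck-at-1 is consistent with every test.

M5 stuck-at-1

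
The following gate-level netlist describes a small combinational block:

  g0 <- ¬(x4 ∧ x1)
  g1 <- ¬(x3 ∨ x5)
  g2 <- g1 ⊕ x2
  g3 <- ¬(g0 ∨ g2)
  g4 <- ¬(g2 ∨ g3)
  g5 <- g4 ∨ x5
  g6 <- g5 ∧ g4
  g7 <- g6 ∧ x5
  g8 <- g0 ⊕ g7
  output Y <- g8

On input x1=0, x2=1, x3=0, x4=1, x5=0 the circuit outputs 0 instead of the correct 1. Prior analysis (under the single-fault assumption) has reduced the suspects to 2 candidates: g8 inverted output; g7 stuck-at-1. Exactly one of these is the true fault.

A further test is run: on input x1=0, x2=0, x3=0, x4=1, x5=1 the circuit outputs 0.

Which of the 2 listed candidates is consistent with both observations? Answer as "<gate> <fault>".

Evaluate each candidate on input x1=0, x2=0, x3=0, x4=1, x5=1:
  g8 inverted output: g0=1, g1=0, g2=0, g3=0, g4=1, g5=1, g6=1, g7=1, g8=1 [inverted output] → 1 — eliminated
  g7 stuck-at-1: g0=1, g1=0, g2=0, g3=0, g4=1, g5=1, g6=1, g7=1 [stuck-at-1], g8=0 → 0 — matches
Only g7 stuck-at-1 reproduces the observed 0.

g7 stuck-at-1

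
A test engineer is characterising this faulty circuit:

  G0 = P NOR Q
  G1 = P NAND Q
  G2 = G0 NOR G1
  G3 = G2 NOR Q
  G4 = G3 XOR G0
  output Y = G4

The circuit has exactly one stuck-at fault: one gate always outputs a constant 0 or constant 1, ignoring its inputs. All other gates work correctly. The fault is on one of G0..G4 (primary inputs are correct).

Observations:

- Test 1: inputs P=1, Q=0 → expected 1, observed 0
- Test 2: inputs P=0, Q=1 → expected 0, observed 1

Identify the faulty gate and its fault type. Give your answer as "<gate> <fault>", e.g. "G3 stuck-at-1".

Fault-free values for test 1 (P=1, Q=0): G0=0, G1=1, G2=0, G3=1, G4=1, giving Y=1. Observed 0.
Test 1: faults giving observed 0 are {G0 stuck-at-1, G1 stuck-at-0, G2 stuck-at-1, G3 stuck-at-0, G4 stuck-at-0}.
Test 2 (P=0, Q=1): fault-free G0=0, G1=1, G2=0, G3=0, G4=0 → 0; observed 1. Eliminates G1 stuck-at-0, G2 stuck-at-1, G3 stuck-at-0, G4 stuck-at-0.
Only G0 stuck-at-1 is consistent with every test.

G0 stuck-at-1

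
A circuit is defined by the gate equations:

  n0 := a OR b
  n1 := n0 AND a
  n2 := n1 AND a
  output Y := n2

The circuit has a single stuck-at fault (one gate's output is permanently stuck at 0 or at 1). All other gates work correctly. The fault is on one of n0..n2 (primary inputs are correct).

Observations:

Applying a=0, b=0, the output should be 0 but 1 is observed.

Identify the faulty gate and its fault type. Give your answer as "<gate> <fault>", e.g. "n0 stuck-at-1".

n2 stuck-at-1

Fault-free values for test 1 (a=0, b=0): n0=0, n1=0, n2=0, giving Y=0. Observed 1.
Test 1: faults giving observed 1 are {n2 stuck-at-1}.
Only n2 stuck-at-1 is consistent with every test.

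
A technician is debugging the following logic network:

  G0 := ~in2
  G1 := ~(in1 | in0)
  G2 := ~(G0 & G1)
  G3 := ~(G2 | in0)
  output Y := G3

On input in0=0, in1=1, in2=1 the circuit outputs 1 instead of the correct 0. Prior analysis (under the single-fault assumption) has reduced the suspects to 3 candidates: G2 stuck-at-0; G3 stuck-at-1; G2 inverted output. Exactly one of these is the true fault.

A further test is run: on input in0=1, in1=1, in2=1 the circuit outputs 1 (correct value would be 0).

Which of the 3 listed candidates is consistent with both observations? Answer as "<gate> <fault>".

G3 stuck-at-1

Evaluate each candidate on input in0=1, in1=1, in2=1:
  G2 stuck-at-0: G0=0, G1=0, G2=0 [stuck-at-0], G3=0 → 0 — eliminated
  G3 stuck-at-1: G0=0, G1=0, G2=1, G3=1 [stuck-at-1] → 1 — matches
  G2 inverted output: G0=0, G1=0, G2=0 [inverted output], G3=0 → 0 — eliminated
Only G3 stuck-at-1 reproduces the observed 1.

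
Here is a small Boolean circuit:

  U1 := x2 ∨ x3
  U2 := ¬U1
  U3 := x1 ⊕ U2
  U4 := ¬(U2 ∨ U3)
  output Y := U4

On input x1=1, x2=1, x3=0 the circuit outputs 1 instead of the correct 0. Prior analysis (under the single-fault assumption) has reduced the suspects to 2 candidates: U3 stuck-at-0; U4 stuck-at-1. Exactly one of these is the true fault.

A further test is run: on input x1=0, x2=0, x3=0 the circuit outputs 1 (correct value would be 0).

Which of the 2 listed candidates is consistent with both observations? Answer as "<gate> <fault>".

U4 stuck-at-1

Evaluate each candidate on input x1=0, x2=0, x3=0:
  U3 stuck-at-0: U1=0, U2=1, U3=0 [stuck-at-0], U4=0 → 0 — eliminated
  U4 stuck-at-1: U1=0, U2=1, U3=1, U4=1 [stuck-at-1] → 1 — matches
Only U4 stuck-at-1 reproduces the observed 1.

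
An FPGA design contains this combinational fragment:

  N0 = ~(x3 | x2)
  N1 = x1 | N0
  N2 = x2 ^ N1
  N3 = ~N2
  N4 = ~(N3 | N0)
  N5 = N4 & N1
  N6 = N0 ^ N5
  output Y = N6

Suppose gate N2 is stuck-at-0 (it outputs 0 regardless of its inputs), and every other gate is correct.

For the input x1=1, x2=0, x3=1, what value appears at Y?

Propagate with N2 forced: N0=0, N1=1, N2=0 [stuck-at-0], N3=1, N4=0, N5=0, N6=0.
So Y = 0. (Without the fault it would be 1.)

0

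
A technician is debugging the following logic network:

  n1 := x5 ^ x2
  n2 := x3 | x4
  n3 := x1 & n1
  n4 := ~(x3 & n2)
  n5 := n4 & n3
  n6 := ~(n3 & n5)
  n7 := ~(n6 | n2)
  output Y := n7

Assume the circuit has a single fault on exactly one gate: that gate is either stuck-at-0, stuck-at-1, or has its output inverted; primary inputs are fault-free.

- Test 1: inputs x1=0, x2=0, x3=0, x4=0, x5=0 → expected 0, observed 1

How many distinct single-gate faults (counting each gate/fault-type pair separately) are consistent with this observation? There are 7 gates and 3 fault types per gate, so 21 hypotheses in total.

Fault-free: n1=0, n2=0, n3=0, n4=1, n5=0, n6=1, n7=0 → 0. Observed 1.
  n1: none of the 3 fault types match ✗
  n2: none of the 3 fault types match ✗
  n3: stuck-at-1, inverted output ✓; others ✗
  n4: none of the 3 fault types match ✗
  n5: none of the 3 fault types match ✗
  n6: stuck-at-0, inverted output ✓; others ✗
  n7: stuck-at-1, inverted output ✓; others ✗
Consistent faults: {n3 stuck-at-1, n3 inverted output, n6 stuck-at-0, n6 inverted output, n7 stuck-at-1, n7 inverted output} — 6 in all.

6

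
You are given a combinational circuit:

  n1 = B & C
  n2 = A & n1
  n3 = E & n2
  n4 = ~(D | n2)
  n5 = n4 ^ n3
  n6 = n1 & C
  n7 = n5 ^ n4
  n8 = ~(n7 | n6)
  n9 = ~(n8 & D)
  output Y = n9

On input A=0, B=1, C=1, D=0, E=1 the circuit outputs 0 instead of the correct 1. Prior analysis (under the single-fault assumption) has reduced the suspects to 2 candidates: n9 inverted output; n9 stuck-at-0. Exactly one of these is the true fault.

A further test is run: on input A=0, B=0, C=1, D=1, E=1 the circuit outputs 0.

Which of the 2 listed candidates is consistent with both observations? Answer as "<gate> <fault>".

n9 stuck-at-0

Evaluate each candidate on input A=0, B=0, C=1, D=1, E=1:
  n9 inverted output: n1=0, n2=0, n3=0, n4=0, n5=0, n6=0, n7=0, n8=1, n9=1 [inverted output] → 1 — eliminated
  n9 stuck-at-0: n1=0, n2=0, n3=0, n4=0, n5=0, n6=0, n7=0, n8=1, n9=0 [stuck-at-0] → 0 — matches
Only n9 stuck-at-0 reproduces the observed 0.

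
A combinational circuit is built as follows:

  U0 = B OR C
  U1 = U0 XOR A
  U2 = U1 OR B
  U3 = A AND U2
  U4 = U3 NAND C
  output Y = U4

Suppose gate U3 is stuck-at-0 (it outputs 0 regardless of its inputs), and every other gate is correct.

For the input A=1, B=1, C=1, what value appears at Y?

Propagate with U3 forced: U0=1, U1=0, U2=1, U3=0 [stuck-at-0], U4=1.
So Y = 1. (Without the fault it would be 0.)

1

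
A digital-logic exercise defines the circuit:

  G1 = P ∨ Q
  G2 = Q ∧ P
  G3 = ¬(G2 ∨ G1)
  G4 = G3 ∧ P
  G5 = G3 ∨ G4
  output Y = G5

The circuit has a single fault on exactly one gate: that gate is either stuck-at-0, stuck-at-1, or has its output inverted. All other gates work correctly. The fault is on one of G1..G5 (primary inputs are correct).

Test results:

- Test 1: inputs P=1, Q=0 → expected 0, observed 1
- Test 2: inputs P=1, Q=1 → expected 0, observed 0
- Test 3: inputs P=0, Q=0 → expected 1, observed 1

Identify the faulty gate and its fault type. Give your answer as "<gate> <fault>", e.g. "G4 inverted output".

Fault-free values for test 1 (P=1, Q=0): G1=1, G2=0, G3=0, G4=0, G5=0, giving Y=0. Observed 1.
Test 1: faults giving observed 1 are {G1 stuck-at-0, G1 inverted output, G3 stuck-at-1, G3 inverted output, G4 stuck-at-1, G4 inverted output, G5 stuck-at-1, G5 inverted output}.
Test 2 (P=1, Q=1): fault-free G1=1, G2=1, G3=0, G4=0, G5=0 → 0; observed 0. Eliminates G3 stuck-at-1, G3 inverted output, G4 stuck-at-1, G4 inverted output, G5 stuck-at-1, G5 inverted output.
Test 3 (P=0, Q=0): fault-free G1=0, G2=0, G3=1, G4=0, G5=1 → 1; observed 1. Eliminates G1 inverted output.
Only G1 stuck-at-0 is consistent with every test.

G1 stuck-at-0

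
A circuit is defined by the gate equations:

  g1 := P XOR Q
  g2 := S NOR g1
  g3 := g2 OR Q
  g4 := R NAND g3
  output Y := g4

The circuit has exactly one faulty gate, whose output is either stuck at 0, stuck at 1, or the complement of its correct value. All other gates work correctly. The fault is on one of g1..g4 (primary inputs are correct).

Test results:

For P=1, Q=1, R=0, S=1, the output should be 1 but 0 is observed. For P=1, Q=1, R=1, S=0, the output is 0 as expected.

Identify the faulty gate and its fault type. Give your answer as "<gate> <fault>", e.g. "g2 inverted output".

Fault-free values for test 1 (P=1, Q=1, R=0, S=1): g1=0, g2=0, g3=1, g4=1, giving Y=1. Observed 0.
Test 1: faults giving observed 0 are {g4 stuck-at-0, g4 inverted output}.
Test 2 (P=1, Q=1, R=1, S=0): fault-free g1=0, g2=1, g3=1, g4=0 → 0; observed 0. Eliminates g4 inverted output.
Only g4 stuck-at-0 is consistent with every test.

g4 stuck-at-0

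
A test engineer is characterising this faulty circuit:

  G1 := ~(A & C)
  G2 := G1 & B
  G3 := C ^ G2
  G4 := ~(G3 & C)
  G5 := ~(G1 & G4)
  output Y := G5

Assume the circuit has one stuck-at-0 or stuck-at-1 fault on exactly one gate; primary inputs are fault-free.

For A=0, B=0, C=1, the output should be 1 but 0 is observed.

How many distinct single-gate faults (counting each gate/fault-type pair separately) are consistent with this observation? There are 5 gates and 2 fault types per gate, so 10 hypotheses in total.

Fault-free: G1=1, G2=0, G3=1, G4=0, G5=1 → 1. Observed 0.
  G1 stuck-at-0: output 1 ✗
  G1 stuck-at-1: output 1 ✗
  G2 stuck-at-0: output 1 ✗
  G2 stuck-at-1: output 0 ✓
  G3 stuck-at-0: output 0 ✓
  G3 stuck-at-1: output 1 ✗
  G4 stuck-at-0: output 1 ✗
  G4 stuck-at-1: output 0 ✓
  G5 stuck-at-0: output 0 ✓
  G5 stuck-at-1: output 1 ✗
Consistent faults: {G2 stuck-at-1, G3 stuck-at-0, G4 stuck-at-1, G5 stuck-at-0} — 4 in all.

4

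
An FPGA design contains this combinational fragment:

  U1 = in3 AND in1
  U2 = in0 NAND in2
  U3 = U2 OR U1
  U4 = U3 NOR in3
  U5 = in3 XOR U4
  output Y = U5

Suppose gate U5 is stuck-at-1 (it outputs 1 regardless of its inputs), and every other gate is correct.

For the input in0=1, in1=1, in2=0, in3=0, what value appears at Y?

1

Propagate with U5 forced: U1=0, U2=1, U3=1, U4=0, U5=1 [stuck-at-1].
So Y = 1. (Without the fault it would be 0.)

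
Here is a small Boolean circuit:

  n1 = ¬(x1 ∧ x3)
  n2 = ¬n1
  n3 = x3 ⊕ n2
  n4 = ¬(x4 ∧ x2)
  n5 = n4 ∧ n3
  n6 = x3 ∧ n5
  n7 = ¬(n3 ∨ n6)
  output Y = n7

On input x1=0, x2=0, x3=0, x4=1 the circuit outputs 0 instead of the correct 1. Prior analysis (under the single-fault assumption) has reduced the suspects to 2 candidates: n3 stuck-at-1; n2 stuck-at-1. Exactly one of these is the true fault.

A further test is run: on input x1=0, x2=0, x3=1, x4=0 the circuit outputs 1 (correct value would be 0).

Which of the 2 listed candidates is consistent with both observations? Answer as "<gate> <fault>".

Evaluate each candidate on input x1=0, x2=0, x3=1, x4=0:
  n3 stuck-at-1: n1=1, n2=0, n3=1 [stuck-at-1], n4=1, n5=1, n6=1, n7=0 → 0 — eliminated
  n2 stuck-at-1: n1=1, n2=1 [stuck-at-1], n3=0, n4=1, n5=0, n6=0, n7=1 → 1 — matches
Only n2 stuck-at-1 reproduces the observed 1.

n2 stuck-at-1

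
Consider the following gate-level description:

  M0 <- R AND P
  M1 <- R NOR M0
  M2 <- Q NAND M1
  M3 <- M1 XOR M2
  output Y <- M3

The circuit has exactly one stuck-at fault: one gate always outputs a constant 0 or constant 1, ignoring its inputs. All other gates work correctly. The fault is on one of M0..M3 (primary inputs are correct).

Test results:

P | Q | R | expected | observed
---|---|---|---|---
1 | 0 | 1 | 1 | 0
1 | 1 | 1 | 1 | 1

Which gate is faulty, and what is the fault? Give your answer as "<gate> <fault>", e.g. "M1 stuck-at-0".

Fault-free values for test 1 (P=1, Q=0, R=1): M0=1, M1=0, M2=1, M3=1, giving Y=1. Observed 0.
Test 1: faults giving observed 0 are {M1 stuck-at-1, M2 stuck-at-0, M3 stuck-at-0}.
Test 2 (P=1, Q=1, R=1): fault-free M0=1, M1=0, M2=1, M3=1 → 1; observed 1. Eliminates M2 stuck-at-0, M3 stuck-at-0.
Only M1 stuck-at-1 is consistent with every test.

M1 stuck-at-1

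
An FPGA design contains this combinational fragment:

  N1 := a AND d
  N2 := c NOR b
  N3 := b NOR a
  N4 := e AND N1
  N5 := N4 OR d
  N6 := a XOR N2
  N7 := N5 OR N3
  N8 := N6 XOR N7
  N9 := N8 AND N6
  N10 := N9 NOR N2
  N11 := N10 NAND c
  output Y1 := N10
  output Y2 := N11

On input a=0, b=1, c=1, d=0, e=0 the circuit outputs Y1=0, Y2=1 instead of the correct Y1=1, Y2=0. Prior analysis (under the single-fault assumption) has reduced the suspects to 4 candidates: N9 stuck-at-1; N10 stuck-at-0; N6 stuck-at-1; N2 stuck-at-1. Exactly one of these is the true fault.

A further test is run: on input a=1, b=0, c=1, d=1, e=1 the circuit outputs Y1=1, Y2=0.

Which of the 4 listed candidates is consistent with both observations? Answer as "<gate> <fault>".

N6 stuck-at-1

Evaluate each candidate on input a=1, b=0, c=1, d=1, e=1:
  N9 stuck-at-1: N1=1, N2=0, N3=0, N4=1, N5=1, N6=1, N7=1, N8=0, N9=1 [stuck-at-1], N10=0, N11=1 → Y1=0, Y2=1 — eliminated
  N10 stuck-at-0: N1=1, N2=0, N3=0, N4=1, N5=1, N6=1, N7=1, N8=0, N9=0, N10=0 [stuck-at-0], N11=1 → Y1=0, Y2=1 — eliminated
  N6 stuck-at-1: N1=1, N2=0, N3=0, N4=1, N5=1, N6=1 [stuck-at-1], N7=1, N8=0, N9=0, N10=1, N11=0 → Y1=1, Y2=0 — matches
  N2 stuck-at-1: N1=1, N2=1 [stuck-at-1], N3=0, N4=1, N5=1, N6=0, N7=1, N8=1, N9=0, N10=0, N11=1 → Y1=0, Y2=1 — eliminated
Only N6 stuck-at-1 reproduces the observed Y1=1, Y2=0.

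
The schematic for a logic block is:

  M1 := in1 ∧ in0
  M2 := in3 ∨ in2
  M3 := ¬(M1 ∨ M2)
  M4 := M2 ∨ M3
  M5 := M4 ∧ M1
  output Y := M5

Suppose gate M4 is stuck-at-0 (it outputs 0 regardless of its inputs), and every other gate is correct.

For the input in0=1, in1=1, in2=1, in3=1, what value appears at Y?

Propagate with M4 forced: M1=1, M2=1, M3=0, M4=0 [stuck-at-0], M5=0.
So Y = 0. (Without the fault it would be 1.)

0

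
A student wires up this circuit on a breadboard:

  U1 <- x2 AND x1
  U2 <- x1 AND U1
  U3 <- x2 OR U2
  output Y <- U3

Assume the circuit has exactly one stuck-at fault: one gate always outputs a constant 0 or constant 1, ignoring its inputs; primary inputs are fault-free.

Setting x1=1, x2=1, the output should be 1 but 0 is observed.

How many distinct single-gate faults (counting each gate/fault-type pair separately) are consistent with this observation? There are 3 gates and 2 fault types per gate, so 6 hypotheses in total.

1

Fault-free: U1=1, U2=1, U3=1 → 1. Observed 0.
  U1 stuck-at-0: output 1 ✗
  U1 stuck-at-1: output 1 ✗
  U2 stuck-at-0: output 1 ✗
  U2 stuck-at-1: output 1 ✗
  U3 stuck-at-0: output 0 ✓
  U3 stuck-at-1: output 1 ✗
Consistent faults: {U3 stuck-at-0} — 1 in all.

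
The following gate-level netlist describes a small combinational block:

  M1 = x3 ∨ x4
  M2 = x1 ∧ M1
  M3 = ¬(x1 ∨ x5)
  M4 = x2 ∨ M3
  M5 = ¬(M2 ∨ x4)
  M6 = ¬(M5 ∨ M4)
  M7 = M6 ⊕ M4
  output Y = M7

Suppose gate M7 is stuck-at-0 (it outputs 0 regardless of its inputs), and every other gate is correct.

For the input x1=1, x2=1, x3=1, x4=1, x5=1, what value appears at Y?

Propagate with M7 forced: M1=1, M2=1, M3=0, M4=1, M5=0, M6=0, M7=0 [stuck-at-0].
So Y = 0. (Without the fault it would be 1.)

0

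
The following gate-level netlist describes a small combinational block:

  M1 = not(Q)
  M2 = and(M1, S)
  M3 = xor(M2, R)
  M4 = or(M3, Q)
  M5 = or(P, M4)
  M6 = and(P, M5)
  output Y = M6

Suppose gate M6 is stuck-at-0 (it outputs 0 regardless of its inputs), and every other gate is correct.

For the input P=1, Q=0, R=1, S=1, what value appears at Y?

Propagate with M6 forced: M1=1, M2=1, M3=0, M4=0, M5=1, M6=0 [stuck-at-0].
So Y = 0. (Without the fault it would be 1.)

0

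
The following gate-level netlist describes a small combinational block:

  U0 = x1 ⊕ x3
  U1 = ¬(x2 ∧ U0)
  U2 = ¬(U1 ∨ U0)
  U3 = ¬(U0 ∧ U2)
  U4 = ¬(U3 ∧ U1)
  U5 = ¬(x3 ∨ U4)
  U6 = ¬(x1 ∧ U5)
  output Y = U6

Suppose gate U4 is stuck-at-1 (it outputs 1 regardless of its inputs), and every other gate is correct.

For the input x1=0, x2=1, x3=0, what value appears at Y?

Propagate with U4 forced: U0=0, U1=1, U2=0, U3=1, U4=1 [stuck-at-1], U5=0, U6=1.
So Y = 1. (Same as the fault-free value — the fault is masked on this input.)

1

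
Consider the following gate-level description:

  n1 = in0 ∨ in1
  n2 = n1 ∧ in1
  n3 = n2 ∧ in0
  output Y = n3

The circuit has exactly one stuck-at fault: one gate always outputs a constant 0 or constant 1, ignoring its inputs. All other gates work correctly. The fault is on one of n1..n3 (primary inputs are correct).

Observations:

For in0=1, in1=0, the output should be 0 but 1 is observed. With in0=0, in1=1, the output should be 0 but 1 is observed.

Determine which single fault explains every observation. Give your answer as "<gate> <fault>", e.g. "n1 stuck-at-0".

Fault-free values for test 1 (in0=1, in1=0): n1=1, n2=0, n3=0, giving Y=0. Observed 1.
Test 1: faults giving observed 1 are {n2 stuck-at-1, n3 stuck-at-1}.
Test 2 (in0=0, in1=1): fault-free n1=1, n2=1, n3=0 → 0; observed 1. Eliminates n2 stuck-at-1.
Only n3 stuck-at-1 is consistent with every test.

n3 stuck-at-1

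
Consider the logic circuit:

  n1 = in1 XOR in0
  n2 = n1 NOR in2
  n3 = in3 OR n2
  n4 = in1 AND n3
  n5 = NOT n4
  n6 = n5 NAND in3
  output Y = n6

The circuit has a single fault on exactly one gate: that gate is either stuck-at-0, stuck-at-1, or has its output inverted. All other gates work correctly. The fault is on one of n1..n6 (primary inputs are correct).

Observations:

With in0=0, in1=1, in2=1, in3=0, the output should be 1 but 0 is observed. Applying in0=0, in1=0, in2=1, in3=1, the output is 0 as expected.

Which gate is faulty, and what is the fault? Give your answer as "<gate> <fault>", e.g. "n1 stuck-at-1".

n6 stuck-at-0

Fault-free values for test 1 (in0=0, in1=1, in2=1, in3=0): n1=1, n2=0, n3=0, n4=0, n5=1, n6=1, giving Y=1. Observed 0.
Test 1: faults giving observed 0 are {n6 stuck-at-0, n6 inverted output}.
Test 2 (in0=0, in1=0, in2=1, in3=1): fault-free n1=0, n2=0, n3=1, n4=0, n5=1, n6=0 → 0; observed 0. Eliminates n6 inverted output.
Only n6 stuck-at-0 is consistent with every test.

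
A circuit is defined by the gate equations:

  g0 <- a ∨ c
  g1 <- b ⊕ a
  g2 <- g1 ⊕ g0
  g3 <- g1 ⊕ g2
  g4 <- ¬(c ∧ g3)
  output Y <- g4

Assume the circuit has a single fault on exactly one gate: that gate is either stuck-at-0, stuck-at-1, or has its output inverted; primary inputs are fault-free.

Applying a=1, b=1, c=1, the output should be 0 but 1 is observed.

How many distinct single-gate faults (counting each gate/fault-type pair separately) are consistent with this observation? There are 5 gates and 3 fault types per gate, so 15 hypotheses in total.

Fault-free: g0=1, g1=0, g2=1, g3=1, g4=0 → 0. Observed 1.
  g0: stuck-at-0, inverted output ✓; others ✗
  g1: none of the 3 fault types match ✗
  g2: stuck-at-0, inverted output ✓; others ✗
  g3: stuck-at-0, inverted output ✓; others ✗
  g4: stuck-at-1, inverted output ✓; others ✗
Consistent faults: {g0 stuck-at-0, g0 inverted output, g2 stuck-at-0, g2 inverted output, g3 stuck-at-0, g3 inverted output, g4 stuck-at-1, g4 inverted output} — 8 in all.

8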